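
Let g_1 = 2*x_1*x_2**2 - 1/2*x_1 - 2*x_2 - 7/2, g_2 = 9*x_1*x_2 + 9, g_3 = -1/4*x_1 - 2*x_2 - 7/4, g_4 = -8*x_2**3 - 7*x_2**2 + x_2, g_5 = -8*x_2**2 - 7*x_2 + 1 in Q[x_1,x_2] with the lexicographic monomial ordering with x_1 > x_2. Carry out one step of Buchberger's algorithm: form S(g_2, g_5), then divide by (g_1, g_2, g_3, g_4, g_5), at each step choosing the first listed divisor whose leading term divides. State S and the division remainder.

lcm(LM(g_2), LM(g_5)) = x_1*x_2**2.
S = (lcm/LT(g_2))·g_2 − (lcm/LT(g_5))·g_5 = -7/8*x_1*x_2 + 1/8*x_1 + x_2.
Reduce S modulo (g_1, g_2, g_3, g_4, g_5) in that order:
  leading term x_1*x_2: subtract (-7/72)·g_2 from -7/8*x_1*x_2 + 1/8*x_1 + x_2 → 1/8*x_1 + x_2 + 7/8
  leading term x_1: subtract (-1/2)·g_3 from 1/8*x_1 + x_2 + 7/8 → 0
The remainder is 0, so this S-polynomial contributes no new basis element.

S(g_2, g_5) = -7/8*x_1*x_2 + 1/8*x_1 + x_2; remainder on division = 0.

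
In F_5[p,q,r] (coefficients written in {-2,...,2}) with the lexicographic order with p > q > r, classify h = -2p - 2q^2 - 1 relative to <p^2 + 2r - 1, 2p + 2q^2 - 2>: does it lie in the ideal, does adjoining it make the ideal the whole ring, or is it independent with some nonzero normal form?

Adjoining -2p - 2q^2 - 1 makes the ideal the whole ring: the system is inconsistent.

First compute the reduced Gröbner basis of I by Buchberger's algorithm.
f_1 = p^2 + 2r - 1, LT = p^2.
f_2 = 2p + 2q^2 - 2, LT = p.

S(f_1,f_2): lcm = p^2. S = -pq^2 + p + 2r - 1.
  leading term pq^2: subtract (2q^2)·f_2 from -pq^2 + p + 2r - 1 → p + q^4 - q^2 + 2r - 1
  leading term p: subtract (-2)·f_2 from p + q^4 - q^2 + 2r - 1 → q^4 - 2q^2 + 2r
  leading term q^4: no divisor's leading term divides it; move q^4 to the remainder.
  leading term q^2: no divisor's leading term divides it; move -2q^2 to the remainder.
  leading term r: no divisor's leading term divides it; move 2r to the remainder.
  remainder q^4 - 2q^2 + 2r ≠ 0; add k_3 = q^4 - 2q^2 + 2r to the basis.

The other S-polynomials (S(f_1,k_3), S(f_2,k_3)) all reduce to 0 modulo the current basis, so we have a Gröbner basis.
Inter-reduce: drop elements whose leading term is divisible by another's, tail-reduce, and make monic.
Reduced Gröbner basis: {p + q^2 - 1, q^4 - 2q^2 + 2r}.
Label its elements g_1 = p + q^2 - 1, g_2 = q^4 - 2q^2 + 2r.

Reduce h = -2p - 2q^2 - 1 modulo G:
  leading term p: subtract (-2)·g_1 from -2p - 2q^2 - 1 → 2
  leading term 1: no divisor's leading term divides it; move 2 to the remainder.
  normal form = 2.
The normal form is nonzero, so h ∉ I. Since h minus its normal form lies in I, I + (h) = I + (n) where n = 2; decide whether this ideal is the whole ring.
Here n = 2 is a nonzero constant, hence a unit: 1 ∈ I + (h), the Gröbner basis of I + (h) is {1}, and the enlarged system has no common solution — adjoining h is inconsistent.

The remainder on division by a Gröbner basis is unique — it is the normal form.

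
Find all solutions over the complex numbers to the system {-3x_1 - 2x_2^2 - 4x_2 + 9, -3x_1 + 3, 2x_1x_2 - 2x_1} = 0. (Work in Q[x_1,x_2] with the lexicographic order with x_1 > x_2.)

Compute a lex Gröbner basis by Buchberger's algorithm.
f_1 = -3x_1 - 2x_2^2 - 4x_2 + 9, LT = x_1.
f_2 = -3x_1 + 3, LT = x_1.
f_3 = 2x_1x_2 - 2x_1, LT = x_1x_2.

S(f_1,f_2): lcm = x_1. S = 2/3x_2^2 + 4/3x_2 - 2.
  reduce S modulo (f_1, f_2, f_3):
  remainder 2/3x_2^2 + 4/3x_2 - 2 ≠ 0; add h_4 = 2/3x_2^2 + 4/3x_2 - 2 to the basis.

S(f_1,f_3): lcm = x_1x_2. S = x_1 + 2/3x_2^3 + 4/3x_2^2 - 3x_2.
  reduce S modulo (f_1, f_2, f_3, h_4):
  remainder -x_2 + 1 ≠ 0; add h_5 = -x_2 + 1 to the basis.

The other S-polynomials (S(f_2,f_3), S(f_1,h_4), S(f_2,h_4), S(f_3,h_4), S(f_1,h_5), S(f_2,h_5), S(f_3,h_5), S(h_4,h_5)) all reduce to 0 modulo the current basis, so we have a Gröbner basis.
Inter-reduce: drop elements whose leading term is divisible by another's, tail-reduce, and make monic.
Reduced Gröbner basis: {x_1 - 1, x_2 - 1}.

From the last basis element, x_2 - 1 = 0, so x_2 takes values in {1}. Each choice, substituted upward through the basis, yields the corresponding point(s) of the solution set.
  x_2 = 1: the earlier basis element becomes x_1 - 1 = 0, giving x_1 = 1 — point (1, 1).
This is the nonlinear analogue of row-reducing a linear system.

{(1, 1)}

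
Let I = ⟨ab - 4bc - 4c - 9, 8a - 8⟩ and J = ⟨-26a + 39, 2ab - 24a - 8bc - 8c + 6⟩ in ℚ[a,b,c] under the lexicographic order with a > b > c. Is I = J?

No, the ideals differ.

For a fixed monomial order, each ideal has a unique reduced Gröbner basis; comparing bases decides equality.
Buchberger on the first generating set:
f_1 = ab - 4bc - 4c - 9, LT = ab.
f_2 = 8a - 8, LT = a.

S(f_1,f_2): lcm = ab. S = -4bc + b - 4c - 9.
  leading term bc: no divisor's leading term divides it; move -4bc to the remainder.
  leading term b: no divisor's leading term divides it; move b to the remainder.
  leading term c: no divisor's leading term divides it; move -4c to the remainder.
  leading term 1: no divisor's leading term divides it; move -9 to the remainder.
  remainder -4bc + b - 4c - 9 ≠ 0; add g_3 = -4bc + b - 4c - 9 to the basis.

The other S-polynomials (S(f_1,g_3), S(f_2,g_3)) all reduce to 0 modulo the current basis, so we have a Gröbner basis.
Inter-reduce: drop elements whose leading term is divisible by another's, tail-reduce, and make monic.
Reduced Gröbner basis: {a - 1, bc - ¼b + c + 9/4}.

Buchberger on the second generating set:
h_1 = -26a + 39, LT = a.
h_2 = 2ab - 24a - 8bc - 8c + 6, LT = ab.

S(h_1,h_2): lcm = ab. S = 12a + 4bc - 3/2b + 4c - 3.
  leading term a: subtract (-6/13)·h_1 from 12a + 4bc - 3/2b + 4c - 3 → 4bc - 3/2b + 4c + 15
  leading term bc: no divisor's leading term divides it; move 4bc to the remainder.
  leading term b: no divisor's leading term divides it; move -3/2b to the remainder.
  leading term c: no divisor's leading term divides it; move 4c to the remainder.
  leading term 1: no divisor's leading term divides it; move 15 to the remainder.
  remainder 4bc - 3/2b + 4c + 15 ≠ 0; add k_3 = 4bc - 3/2b + 4c + 15 to the basis.

The other S-polynomials (S(h_1,k_3), S(h_2,k_3)) all reduce to 0 modulo the current basis, so we have a Gröbner basis.
Inter-reduce: drop elements whose leading term is divisible by another's, tail-reduce, and make monic.
Reduced Gröbner basis: {a - 3/2, bc - ⅜b + c + 15/4}.

The bases are distinct; the ideals are different.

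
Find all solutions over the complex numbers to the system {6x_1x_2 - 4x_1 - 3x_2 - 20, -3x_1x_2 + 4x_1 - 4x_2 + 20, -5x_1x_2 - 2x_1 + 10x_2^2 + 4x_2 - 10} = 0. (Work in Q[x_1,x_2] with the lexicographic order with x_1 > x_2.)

Compute a lex Gröbner basis by Buchberger's algorithm.
f_1 = 6x_1x_2 - 4x_1 - 3x_2 - 20, LT = x_1x_2.
f_2 = -3x_1x_2 + 4x_1 - 4x_2 + 20, LT = x_1x_2.
f_3 = -5x_1x_2 - 2x_1 + 10x_2^2 + 4x_2 - 10, LT = x_1x_2.

S(f_1,f_2): lcm = x_1x_2. S = 2/3x_1 - 11/6x_2 + 10/3.
  leading term x_1: no divisor's leading term divides it; move 2/3x_1 to the remainder.
  leading term x_2: no divisor's leading term divides it; move -11/6x_2 to the remainder.
  leading term 1: no divisor's leading term divides it; move 10/3 to the remainder.
  remainder 2/3x_1 - 11/6x_2 + 10/3 ≠ 0; add h_4 = 2/3x_1 - 11/6x_2 + 10/3 to the basis.

S(f_1,f_3): lcm = x_1x_2. S = -16/15x_1 + 2x_2^2 + 3/10x_2 - 16/3.
  leading term x_1: subtract (-8/5)·h_4 from -16/15x_1 + 2x_2^2 + 3/10x_2 - 16/3 → 2x_2^2 - 79/30x_2
  leading term x_2^2: no divisor's leading term divides it; move 2x_2^2 to the remainder.
  leading term x_2: no divisor's leading term divides it; move -79/30x_2 to the remainder.
  remainder 2x_2^2 - 79/30x_2 ≠ 0; add h_5 = 2x_2^2 - 79/30x_2 to the basis.

S(f_2,f_3): lcm = x_1x_2. S = -26/15x_1 + 2x_2^2 + 32/15x_2 - 26/3.
  leading term x_1: subtract (-13/5)·h_4 from -26/15x_1 + 2x_2^2 + 32/15x_2 - 26/3 → 2x_2^2 - 79/30x_2
  leading term x_2^2: subtract (1)·h_5 from 2x_2^2 - 79/30x_2 → 0
  remainder 0.

S(f_1,h_4): lcm = x_1x_2. S = -2/3x_1 + 11/4x_2^2 - 11/2x_2 - 10/3.
  leading term x_1: subtract (-1)·h_4 from -2/3x_1 + 11/4x_2^2 - 11/2x_2 - 10/3 → 11/4x_2^2 - 22/3x_2
  leading term x_2^2: subtract (11/8)·h_5 from 11/4x_2^2 - 22/3x_2 → -297/80x_2
  leading term x_2: no divisor's leading term divides it; move -297/80x_2 to the remainder.
  remainder -297/80x_2 ≠ 0; add h_6 = -297/80x_2 to the basis.

S(f_2,h_4): lcm = x_1x_2. S = -4/3x_1 + 11/4x_2^2 - 11/3x_2 - 20/3.
  leading term x_1: subtract (-2)·h_4 from -4/3x_1 + 11/4x_2^2 - 11/3x_2 - 20/3 → 11/4x_2^2 - 22/3x_2
  leading term x_2^2: subtract (11/8)·h_5 from 11/4x_2^2 - 22/3x_2 → -297/80x_2
  leading term x_2: subtract (1)·h_6 from -297/80x_2 → 0
  remainder 0.

S(f_3,h_4): lcm = x_1x_2. S = 2/5x_1 + 3/4x_2^2 - 29/5x_2 + 2.
  leading term x_1: subtract (3/5)·h_4 from 2/5x_1 + 3/4x_2^2 - 29/5x_2 + 2 → 3/4x_2^2 - 47/10x_2
  leading term x_2^2: subtract (3/8)·h_5 from 3/4x_2^2 - 47/10x_2 → -297/80x_2
  leading term x_2: subtract (1)·h_6 from -297/80x_2 → 0
  remainder 0.

S(f_1,h_5): lcm = x_1x_2^2. S = 13/20x_1x_2 - 1/2x_2^2 - 10/3x_2.
  leading term x_1x_2: subtract (13/120)·f_1 from 13/20x_1x_2 - 1/2x_2^2 - 10/3x_2 → 13/30x_1 - 1/2x_2^2 - 361/120x_2 + 13/6
  leading term x_1: subtract (13/20)·h_4 from 13/30x_1 - 1/2x_2^2 - 361/120x_2 + 13/6 → -1/2x_2^2 - 109/60x_2
  leading term x_2^2: subtract (-1/4)·h_5 from -1/2x_2^2 - 109/60x_2 → -99/40x_2
  leading term x_2: subtract (2/3)·h_6 from -99/40x_2 → 0
  remainder 0.

S(f_2,h_5): lcm = x_1x_2^2. S = -1/60x_1x_2 + 4/3x_2^2 - 20/3x_2.
  leading term x_1x_2: subtract (-1/360)·f_1 from -1/60x_1x_2 + 4/3x_2^2 - 20/3x_2 → -1/90x_1 + 4/3x_2^2 - 267/40x_2 - 1/18
  leading term x_1: subtract (-1/60)·h_4 from -1/90x_1 + 4/3x_2^2 - 267/40x_2 - 1/18 → 4/3x_2^2 - 1207/180x_2
  leading term x_2^2: subtract (2/3)·h_5 from 4/3x_2^2 - 1207/180x_2 → -99/20x_2
  leading term x_2: subtract (4/3)·h_6 from -99/20x_2 → 0
  remainder 0.

S(f_3,h_5): lcm = x_1x_2^2. S = 103/60x_1x_2 - 2x_2^3 - 4/5x_2^2 + 2x_2.
  leading term x_1x_2: subtract (103/360)·f_1 from 103/60x_1x_2 - 2x_2^3 - 4/5x_2^2 + 2x_2 → 103/90x_1 - 2x_2^3 - 4/5x_2^2 + 343/120x_2 + 103/18
  leading term x_1: subtract (103/60)·h_4 from 103/90x_1 - 2x_2^3 - 4/5x_2^2 + 343/120x_2 + 103/18 → -2x_2^3 - 4/5x_2^2 + 1081/180x_2
  leading term x_2^3: subtract (-x_2)·h_5 from -2x_2^3 - 4/5x_2^2 + 1081/180x_2 → -103/30x_2^2 + 1081/180x_2
  leading term x_2^2: subtract (-103/60)·h_5 from -103/30x_2^2 + 1081/180x_2 → 297/200x_2
  leading term x_2: subtract (-2/5)·h_6 from 297/200x_2 → 0
  remainder 0.

S(h_4,h_5): leading monomials are coprime, so the S-polynomial reduces to 0 (Buchberger's first criterion).
S(f_1,h_6): lcm = x_1x_2. S = -2/3x_1 - 1/2x_2 - 10/3.
  leading term x_1: subtract (-1)·h_4 from -2/3x_1 - 1/2x_2 - 10/3 → -7/3x_2
  leading term x_2: subtract (560/891)·h_6 from -7/3x_2 → 0
  remainder 0.

S(f_2,h_6): lcm = x_1x_2. S = -4/3x_1 + 4/3x_2 - 20/3.
  leading term x_1: subtract (-2)·h_4 from -4/3x_1 + 4/3x_2 - 20/3 → -7/3x_2
  leading term x_2: subtract (560/891)·h_6 from -7/3x_2 → 0
  remainder 0.

S(f_3,h_6): lcm = x_1x_2. S = 2/5x_1 - 2x_2^2 - 4/5x_2 + 2.
  leading term x_1: subtract (3/5)·h_4 from 2/5x_1 - 2x_2^2 - 4/5x_2 + 2 → -2x_2^2 + 3/10x_2
  leading term x_2^2: subtract (-1)·h_5 from -2x_2^2 + 3/10x_2 → -7/3x_2
  leading term x_2: subtract (560/891)·h_6 from -7/3x_2 → 0
  remainder 0.

S(h_4,h_6): leading monomials are coprime, so the S-polynomial reduces to 0 (Buchberger's first criterion).
S(h_5,h_6): lcm = x_2^2. S = -79/60x_2.
  leading term x_2: subtract (316/891)·h_6 from -79/60x_2 → 0
  remainder 0.

Every S-polynomial of the final basis reduces to 0, so we have a Gröbner basis.
Inter-reduce: drop elements whose leading term is divisible by another's, tail-reduce, and make monic.
Reduced Gröbner basis: {x_1 + 5, x_2}.

A lex Gröbner basis eliminates variables successively. Here x_2 depends only on x_2, with roots {0}; lifting each root through the earlier basis elements recovers the full solutions.
  x_2 = 0: the earlier basis element becomes x_1 + 5 = 0, giving x_1 = -5 — point (-5, 0).
This is the nonlinear analogue of row-reducing a linear system.

{(-5, 0)}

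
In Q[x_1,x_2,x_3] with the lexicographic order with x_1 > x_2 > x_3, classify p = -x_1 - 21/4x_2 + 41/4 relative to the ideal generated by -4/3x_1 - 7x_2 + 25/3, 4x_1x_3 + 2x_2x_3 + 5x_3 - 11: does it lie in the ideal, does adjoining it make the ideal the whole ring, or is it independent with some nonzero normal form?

Adjoining -x_1 - 21/4x_2 + 41/4 makes the ideal the whole ring: the system is inconsistent.

First compute the reduced Gröbner basis of I by Buchberger's algorithm.
f_1 = -4/3x_1 - 7x_2 + 25/3, LT = x_1.
f_2 = 4x_1x_3 + 2x_2x_3 + 5x_3 - 11, LT = x_1x_3.

S(f_1,f_2): lcm = x_1x_3. S = 19/4x_2x_3 - 15/2x_3 + 11/4.
  leading term x_2x_3: no divisor's leading term divides it; move 19/4x_2x_3 to the remainder.
  leading term x_3: no divisor's leading term divides it; move -15/2x_3 to the remainder.
  leading term 1: no divisor's leading term divides it; move 11/4 to the remainder.
  remainder 19/4x_2x_3 - 15/2x_3 + 11/4 ≠ 0; add h_3 = 19/4x_2x_3 - 15/2x_3 + 11/4 to the basis.

The other S-polynomials (S(f_1,h_3), S(f_2,h_3)) all reduce to 0 modulo the current basis, so we have a Gröbner basis.
Inter-reduce: drop elements whose leading term is divisible by another's, tail-reduce, and make monic.
Reduced Gröbner basis: {x_1 + 21/4x_2 - 25/4, x_2x_3 - 30/19x_3 + 11/19}.
Label its elements g_1 = x_1 + 21/4x_2 - 25/4, g_2 = x_2x_3 - 30/19x_3 + 11/19.

Reduce p = -x_1 - 21/4x_2 + 41/4 modulo G:
  leading term x_1: subtract (-1)·g_1 from -x_1 - 21/4x_2 + 41/4 → 4
  leading term 1: no divisor's leading term divides it; move 4 to the remainder.
  normal form = 4.
The normal form is nonzero, so p ∉ I. Since p minus its normal form lies in I, I + (p) = I + (r) where r = 4; decide whether this ideal is the whole ring.
Here r = 4 is a nonzero constant, hence a unit: 1 ∈ I + (p), the Gröbner basis of I + (p) is {1}, and the enlarged system has no common solution — adjoining p is inconsistent.

Ideal membership is decidable via reduction modulo a Gröbner basis.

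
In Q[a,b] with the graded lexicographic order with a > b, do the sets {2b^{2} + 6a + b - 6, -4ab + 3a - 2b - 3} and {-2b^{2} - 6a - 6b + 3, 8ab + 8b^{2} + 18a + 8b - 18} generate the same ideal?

No, the ideals differ.

Two ideals are equal iff their reduced Gröbner bases coincide (the reduced basis is unique for a fixed ordering).
Buchberger on the first generating set:
f_1 = 2b^{2} + 6a + b - 6, LT = b^{2}.
f_2 = -4ab + 3a - 2b - 3, LT = ab.

S(f_1,f_2): lcm = ab^{2}. S = 3a^{2} + \tfrac{5}{4}ab - \tfrac{1}{2}b^{2} - 3a - \tfrac{3}{4}b.
  reduce S modulo (f_1, f_2):
  remainder 3a^{2} - \tfrac{9}{16}a - \tfrac{9}{8}b - \tfrac{39}{16} ≠ 0; add g_3 = 3a^{2} - \tfrac{9}{16}a - \tfrac{9}{8}b - \tfrac{39}{16} to the basis.

The other S-polynomials (S(f_1,g_3), S(f_2,g_3)) all reduce to 0 modulo the current basis, so we have a Gröbner basis.
Inter-reduce: drop elements whose leading term is divisible by another's, tail-reduce, and make monic.
Reduced Gröbner basis: {a^{2} - \tfrac{3}{16}a - \tfrac{3}{8}b - \tfrac{13}{16}, ab - \tfrac{3}{4}a + \tfrac{1}{2}b + \tfrac{3}{4}, b^{2} + 3a + \tfrac{1}{2}b - 3}.

Buchberger on the second generating set:
h_1 = -2b^{2} - 6a - 6b + 3, LT = b^{2}.
h_2 = 8ab + 8b^{2} + 18a + 8b - 18, LT = ab.

S(h_1,h_2): lcm = ab^{2}. S = -b^{3} + 3a^{2} + \tfrac{3}{4}ab - b^{2} - \tfrac{3}{2}a + \tfrac{9}{4}b.
  reduce S modulo (h_1, h_2):
  remainder 3a^{2} - \tfrac{75}{16}a + \tfrac{9}{4}b + \tfrac{93}{16} ≠ 0; add k_3 = 3a^{2} - \tfrac{75}{16}a + \tfrac{9}{4}b + \tfrac{93}{16} to the basis.

The other S-polynomials (S(h_1,k_3), S(h_2,k_3)) all reduce to 0 modulo the current basis, so we have a Gröbner basis.
Inter-reduce: drop elements whose leading term is divisible by another's, tail-reduce, and make monic.
Reduced Gröbner basis: {a^{2} - \tfrac{25}{16}a + \tfrac{3}{4}b + \tfrac{31}{16}, ab - \tfrac{3}{4}a - 2b - \tfrac{3}{4}, b^{2} + 3a + 3b - \tfrac{3}{2}}.

Since the reduced bases disagree, the two ideals are not the same.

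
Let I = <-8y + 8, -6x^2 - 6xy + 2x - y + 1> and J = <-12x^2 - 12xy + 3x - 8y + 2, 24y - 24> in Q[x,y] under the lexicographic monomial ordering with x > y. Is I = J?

No, the ideals differ.

Equality of ideals is decidable: compute both reduced Gröbner bases (unique for the ordering) and check whether they agree.
Buchberger on the first generating set:
f_1 = -8y + 8, LT = y.
f_2 = -6x^2 - 6xy + 2x - y + 1, LT = x^2.

The S-polynomials (S(f_1,f_2)) all reduce to 0 modulo the current basis, so we have a Gröbner basis.
Inter-reduce: drop elements whose leading term is divisible by another's, tail-reduce, and make monic.
Reduced Gröbner basis: {x^2 + 2/3x, y - 1}.

Buchberger on the second generating set:
h_1 = -12x^2 - 12xy + 3x - 8y + 2, LT = x^2.
h_2 = 24y - 24, LT = y.

The S-polynomials (S(h_1,h_2)) all reduce to 0 modulo the current basis, so we have a Gröbner basis.
Inter-reduce: drop elements whose leading term is divisible by another's, tail-reduce, and make monic.
Reduced Gröbner basis: {x^2 + 3/4x + 1/2, y - 1}.

Since the reduced bases disagree, the two ideals are not the same.
The choice of monomial ordering does not affect the verdict — as long as both bases are computed under the same ordering, their equality decides ideal equality.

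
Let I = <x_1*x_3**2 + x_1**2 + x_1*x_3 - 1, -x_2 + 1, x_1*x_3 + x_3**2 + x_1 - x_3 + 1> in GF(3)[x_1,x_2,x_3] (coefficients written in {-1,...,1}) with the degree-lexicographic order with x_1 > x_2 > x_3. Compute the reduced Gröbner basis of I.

f_1 = x_1*x_3**2 + x_1**2 + x_1*x_3 - 1, LT = x_1*x_3**2.
f_2 = -x_2 + 1, LT = x_2.
f_3 = x_1*x_3 + x_3**2 + x_1 - x_3 + 1, LT = x_1*x_3.

S(f_1,f_3): lcm = x_1*x_3**2. S = -x_3**3 + x_1**2 + x_3**2 - x_3 - 1.
  leading term x_3**3: no divisor's leading term divides it; move -x_3**3 to the remainder.
  leading term x_1**2: no divisor's leading term divides it; move x_1**2 to the remainder.
  leading term x_3**2: no divisor's leading term divides it; move x_3**2 to the remainder.
  leading term x_3: no divisor's leading term divides it; move -x_3 to the remainder.
  leading term 1: no divisor's leading term divides it; move -1 to the remainder.
  remainder -x_3**3 + x_1**2 + x_3**2 - x_3 - 1 ≠ 0; add g_4 = -x_3**3 + x_1**2 + x_3**2 - x_3 - 1 to the basis.

S(f_1,g_4): lcm = x_1*x_3**3. S = x_1**3 + x_1**2*x_3 - x_1*x_3**2 - x_1*x_3 - x_1 - x_3.
  leading term x_1**3: no divisor's leading term divides it; move x_1**3 to the remainder.
  leading term x_1**2*x_3: subtract (x_1)·f_3 from x_1**2*x_3 - x_1*x_3**2 - x_1*x_3 - x_1 - x_3 → x_1*x_3**2 - x_1**2 + x_1 - x_3
  leading term x_1*x_3**2: subtract (1)·f_1 from x_1*x_3**2 - x_1**2 + x_1 - x_3 → x_1**2 - x_1*x_3 + x_1 - x_3 + 1
  leading term x_1**2: no divisor's leading term divides it; move x_1**2 to the remainder.
  leading term x_1*x_3: subtract (-1)·f_3 from -x_1*x_3 + x_1 - x_3 + 1 → x_3**2 - x_1 + x_3 - 1
  leading term x_3**2: no divisor's leading term divides it; move x_3**2 to the remainder.
  leading term x_1: no divisor's leading term divides it; move -x_1 to the remainder.
  leading term x_3: no divisor's leading term divides it; move x_3 to the remainder.
  leading term 1: no divisor's leading term divides it; move -1 to the remainder.
  remainder x_1**3 + x_1**2 + x_3**2 - x_1 + x_3 - 1 ≠ 0; add g_5 = x_1**3 + x_1**2 + x_3**2 - x_1 + x_3 - 1 to the basis.

The other S-polynomials (S(f_1,f_2), S(f_2,f_3), S(f_2,g_4), S(f_3,g_4), S(f_1,g_5), S(f_2,g_5), S(f_3,g_5), S(g_4,g_5)) all reduce to 0 modulo the current basis, so we have a Gröbner basis.
Inter-reduce: drop elements whose leading term is divisible by another's, tail-reduce, and make monic.

G = {x_1**3 + x_1**2 + x_3**2 - x_1 + x_3 - 1, x_3**3 - x_1**2 - x_3**2 + x_3 + 1, x_1*x_3 + x_3**2 + x_1 - x_3 + 1, x_2 - 1}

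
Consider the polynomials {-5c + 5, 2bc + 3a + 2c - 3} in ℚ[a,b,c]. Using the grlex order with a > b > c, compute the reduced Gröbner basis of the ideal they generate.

f_1 = -5c + 5, LT = c.
f_2 = 2bc + 3a + 2c - 3, LT = bc.

S(f_1,f_2): lcm = bc. S = -3/2a - b - c + 3/2.
  leading term a: no divisor's leading term divides it; move -3/2a to the remainder.
  leading term b: no divisor's leading term divides it; move -b to the remainder.
  leading term c: subtract (⅕)·f_1 from -c + 3/2 → ½
  leading term 1: no divisor's leading term divides it; move ½ to the remainder.
  remainder -3/2a - b + ½ ≠ 0; add g_3 = -3/2a - b + ½ to the basis.

The other S-polynomials (S(f_1,g_3), S(f_2,g_3)) all reduce to 0 modulo the current basis, so we have a Gröbner basis.
Inter-reduce: drop elements whose leading term is divisible by another's, tail-reduce, and make monic.

G = {a + ⅔b - ⅓, c - 1}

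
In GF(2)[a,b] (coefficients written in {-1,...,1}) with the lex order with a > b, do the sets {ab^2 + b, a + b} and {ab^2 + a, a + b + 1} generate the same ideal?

No, the ideals differ.

Since reduced Gröbner bases are canonical representatives of ideals under a given ordering, it suffices to compute and compare them.
Buchberger on the first generating set:
f_1 = ab^2 + b, LT = ab^2.
f_2 = a + b, LT = a.

S(f_1,f_2): lcm = ab^2. S = b^3 + b.
  leading term b^3: no divisor's leading term divides it; move b^3 to the remainder.
  leading term b: no divisor's leading term divides it; move b to the remainder.
  remainder b^3 + b ≠ 0; add g_3 = b^3 + b to the basis.

The other S-polynomials (S(f_1,g_3), S(f_2,g_3)) all reduce to 0 modulo the current basis, so we have a Gröbner basis.
Inter-reduce: drop elements whose leading term is divisible by another's, tail-reduce, and make monic.
Reduced Gröbner basis: {a + b, b^3 + b}.

Buchberger on the second generating set:
h_1 = ab^2 + a, LT = ab^2.
h_2 = a + b + 1, LT = a.

S(h_1,h_2): lcm = ab^2. S = a + b^3 + b^2.
  leading term a: subtract (1)·h_2 from a + b^3 + b^2 → b^3 + b^2 + b + 1
  leading term b^3: no divisor's leading term divides it; move b^3 to the remainder.
  leading term b^2: no divisor's leading term divides it; move b^2 to the remainder.
  leading term b: no divisor's leading term divides it; move b to the remainder.
  leading term 1: no divisor's leading term divides it; move 1 to the remainder.
  remainder b^3 + b^2 + b + 1 ≠ 0; add k_3 = b^3 + b^2 + b + 1 to the basis.

The other S-polynomials (S(h_1,k_3), S(h_2,k_3)) all reduce to 0 modulo the current basis, so we have a Gröbner basis.
Inter-reduce: drop elements whose leading term is divisible by another's, tail-reduce, and make monic.
Reduced Gröbner basis: {a + b + 1, b^3 + b^2 + b + 1}.

The bases are distinct; the ideals are different.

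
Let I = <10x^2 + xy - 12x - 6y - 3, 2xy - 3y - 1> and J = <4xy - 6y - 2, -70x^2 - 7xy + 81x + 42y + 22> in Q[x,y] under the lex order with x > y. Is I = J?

No, the ideals differ.

Two ideals are equal iff their reduced Gröbner bases coincide (the reduced basis is unique for a fixed ordering).
Buchberger on the first generating set:
f_1 = 10x^2 + xy - 12x - 6y - 3, LT = x^2.
f_2 = 2xy - 3y - 1, LT = xy.

S(f_1,f_2): lcm = x^2y. S = 1/10xy^2 + 3/10xy + 1/2x - 3/5y^2 - 3/10y.
  leading term xy^2: subtract (1/20y)·f_2 from 1/10xy^2 + 3/10xy + 1/2x - 3/5y^2 - 3/10y → 3/10xy + 1/2x - 9/20y^2 - 1/4y
  leading term xy: subtract (3/20)·f_2 from 3/10xy + 1/2x - 9/20y^2 - 1/4y → 1/2x - 9/20y^2 + 1/5y + 3/20
  leading term x: no divisor's leading term divides it; move 1/2x to the remainder.
  leading term y^2: no divisor's leading term divides it; move -9/20y^2 to the remainder.
  leading term y: no divisor's leading term divides it; move 1/5y to the remainder.
  leading term 1: no divisor's leading term divides it; move 3/20 to the remainder.
  remainder 1/2x - 9/20y^2 + 1/5y + 3/20 ≠ 0; add g_3 = 1/2x - 9/20y^2 + 1/5y + 3/20 to the basis.

S(f_2,g_3): lcm = xy. S = 9/10y^3 - 2/5y^2 - 9/5y - 1/2.
  leading term y^3: no divisor's leading term divides it; move 9/10y^3 to the remainder.
  leading term y^2: no divisor's leading term divides it; move -2/5y^2 to the remainder.
  leading term y: no divisor's leading term divides it; move -9/5y to the remainder.
  leading term 1: no divisor's leading term divides it; move -1/2 to the remainder.
  remainder 9/10y^3 - 2/5y^2 - 9/5y - 1/2 ≠ 0; add g_4 = 9/10y^3 - 2/5y^2 - 9/5y - 1/2 to the basis.

The other S-polynomials (S(f_1,g_3), S(f_1,g_4), S(f_2,g_4), S(g_3,g_4)) all reduce to 0 modulo the current basis, so we have a Gröbner basis.
Inter-reduce: drop elements whose leading term is divisible by another's, tail-reduce, and make monic.
Reduced Gröbner basis: {x - 9/10y^2 + 2/5y + 3/10, y^3 - 4/9y^2 - 2y - 5/9}.

Buchberger on the second generating set:
h_1 = 4xy - 6y - 2, LT = xy.
h_2 = -70x^2 - 7xy + 81x + 42y + 22, LT = x^2.

S(h_1,h_2): lcm = x^2y. S = -1/10xy^2 - 12/35xy - 1/2x + 3/5y^2 + 11/35y.
  leading term xy^2: subtract (-1/40y)·h_1 from -1/10xy^2 - 12/35xy - 1/2x + 3/5y^2 + 11/35y → -12/35xy - 1/2x + 9/20y^2 + 37/140y
  leading term xy: subtract (-3/35)·h_1 from -12/35xy - 1/2x + 9/20y^2 + 37/140y → -1/2x + 9/20y^2 - 1/4y - 6/35
  leading term x: no divisor's leading term divides it; move -1/2x to the remainder.
  leading term y^2: no divisor's leading term divides it; move 9/20y^2 to the remainder.
  leading term y: no divisor's leading term divides it; move -1/4y to the remainder.
  leading term 1: no divisor's leading term divides it; move -6/35 to the remainder.
  remainder -1/2x + 9/20y^2 - 1/4y - 6/35 ≠ 0; add k_3 = -1/2x + 9/20y^2 - 1/4y - 6/35 to the basis.

S(h_1,k_3): lcm = xy. S = 9/10y^3 - 1/2y^2 - 129/70y - 1/2.
  leading term y^3: no divisor's leading term divides it; move 9/10y^3 to the remainder.
  leading term y^2: no divisor's leading term divides it; move -1/2y^2 to the remainder.
  leading term y: no divisor's leading term divides it; move -129/70y to the remainder.
  leading term 1: no divisor's leading term divides it; move -1/2 to the remainder.
  remainder 9/10y^3 - 1/2y^2 - 129/70y - 1/2 ≠ 0; add k_4 = 9/10y^3 - 1/2y^2 - 129/70y - 1/2 to the basis.

The other S-polynomials (S(h_2,k_3), S(h_1,k_4), S(h_2,k_4), S(k_3,k_4)) all reduce to 0 modulo the current basis, so we have a Gröbner basis.
Inter-reduce: drop elements whose leading term is divisible by another's, tail-reduce, and make monic.
Reduced Gröbner basis: {x - 9/10y^2 + 1/2y + 12/35, y^3 - 5/9y^2 - 43/21y - 5/9}.

The bases are distinct; the ideals are different.
The choice of monomial ordering does not affect the verdict — as long as both bases are computed under the same ordering, their equality decides ideal equality.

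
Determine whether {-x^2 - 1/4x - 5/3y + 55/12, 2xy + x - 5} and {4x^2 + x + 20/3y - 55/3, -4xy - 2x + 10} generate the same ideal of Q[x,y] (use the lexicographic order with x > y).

Yes, the ideals are equal.

For a fixed monomial order, each ideal has a unique reduced Gröbner basis; comparing bases decides equality.
Buchberger on the first generating set:
f_1 = -x^2 - 1/4x - 5/3y + 55/12, LT = x^2.
f_2 = 2xy + x - 5, LT = xy.

S(f_1,f_2): lcm = x^2y. S = -1/2x^2 + 1/4xy + 5/2x + 5/3y^2 - 55/12y.
  leading term x^2: subtract (1/2)·f_1 from -1/2x^2 + 1/4xy + 5/2x + 5/3y^2 - 55/12y → 1/4xy + 21/8x + 5/3y^2 - 15/4y - 55/24
  leading term xy: subtract (1/8)·f_2 from 1/4xy + 21/8x + 5/3y^2 - 15/4y - 55/24 → 5/2x + 5/3y^2 - 15/4y - 5/3
  leading term x: no divisor's leading term divides it; move 5/2x to the remainder.
  leading term y^2: no divisor's leading term divides it; move 5/3y^2 to the remainder.
  leading term y: no divisor's leading term divides it; move -15/4y to the remainder.
  leading term 1: no divisor's leading term divides it; move -5/3 to the remainder.
  remainder 5/2x + 5/3y^2 - 15/4y - 5/3 ≠ 0; add g_3 = 5/2x + 5/3y^2 - 15/4y - 5/3 to the basis.

S(f_1,g_3): lcm = x^2. S = -2/3xy^2 + 3/2xy + 11/12x + 5/3y - 55/12.
  leading term xy^2: subtract (-1/3y)·f_2 from -2/3xy^2 + 3/2xy + 11/12x + 5/3y - 55/12 → 11/6xy + 11/12x - 55/12
  leading term xy: subtract (11/12)·f_2 from 11/6xy + 11/12x - 55/12 → 0
  remainder 0.

S(f_2,g_3): lcm = xy. S = 1/2x - 2/3y^3 + 3/2y^2 + 2/3y - 5/2.
  leading term x: subtract (1/5)·g_3 from 1/2x - 2/3y^3 + 3/2y^2 + 2/3y - 5/2 → -2/3y^3 + 7/6y^2 + 17/12y - 13/6
  leading term y^3: no divisor's leading term divides it; move -2/3y^3 to the remainder.
  leading term y^2: no divisor's leading term divides it; move 7/6y^2 to the remainder.
  leading term y: no divisor's leading term divides it; move 17/12y to the remainder.
  leading term 1: no divisor's leading term divides it; move -13/6 to the remainder.
  remainder -2/3y^3 + 7/6y^2 + 17/12y - 13/6 ≠ 0; add g_4 = -2/3y^3 + 7/6y^2 + 17/12y - 13/6 to the basis.

S(f_1,g_4): leading monomials are coprime, so the S-polynomial reduces to 0 (Buchberger's first criterion).
S(f_2,g_4): lcm = xy^3. S = 9/4xy^2 + 17/8xy - 13/4x - 5/2y^2.
  leading term xy^2: subtract (9/8y)·f_2 from 9/4xy^2 + 17/8xy - 13/4x - 5/2y^2 → xy - 13/4x - 5/2y^2 + 45/8y
  leading term xy: subtract (1/2)·f_2 from xy - 13/4x - 5/2y^2 + 45/8y → -15/4x - 5/2y^2 + 45/8y + 5/2
  leading term x: subtract (-3/2)·g_3 from -15/4x - 5/2y^2 + 45/8y + 5/2 → 0
  remainder 0.

S(g_3,g_4): leading monomials are coprime, so the S-polynomial reduces to 0 (Buchberger's first criterion).
Every S-polynomial of the final basis reduces to 0, so we have a Gröbner basis.
Inter-reduce: drop elements whose leading term is divisible by another's, tail-reduce, and make monic.
Reduced Gröbner basis: {x + 2/3y^2 - 3/2y - 2/3, y^3 - 7/4y^2 - 17/8y + 13/4}.

Buchberger on the second generating set:
h_1 = 4x^2 + x + 20/3y - 55/3, LT = x^2.
h_2 = -4xy - 2x + 10, LT = xy.

S(h_1,h_2): lcm = x^2y. S = -1/2x^2 + 1/4xy + 5/2x + 5/3y^2 - 55/12y.
  leading term x^2: subtract (-1/8)·h_1 from -1/2x^2 + 1/4xy + 5/2x + 5/3y^2 - 55/12y → 1/4xy + 21/8x + 5/3y^2 - 15/4y - 55/24
  leading term xy: subtract (-1/16)·h_2 from 1/4xy + 21/8x + 5/3y^2 - 15/4y - 55/24 → 5/2x + 5/3y^2 - 15/4y - 5/3
  leading term x: no divisor's leading term divides it; move 5/2x to the remainder.
  leading term y^2: no divisor's leading term divides it; move 5/3y^2 to the remainder.
  leading term y: no divisor's leading term divides it; move -15/4y to the remainder.
  leading term 1: no divisor's leading term divides it; move -5/3 to the remainder.
  remainder 5/2x + 5/3y^2 - 15/4y - 5/3 ≠ 0; add k_3 = 5/2x + 5/3y^2 - 15/4y - 5/3 to the basis.

S(h_1,k_3): lcm = x^2. S = -2/3xy^2 + 3/2xy + 11/12x + 5/3y - 55/12.
  leading term xy^2: subtract (1/6y)·h_2 from -2/3xy^2 + 3/2xy + 11/12x + 5/3y - 55/12 → 11/6xy + 11/12x - 55/12
  leading term xy: subtract (-11/24)·h_2 from 11/6xy + 11/12x - 55/12 → 0
  remainder 0.

S(h_2,k_3): lcm = xy. S = 1/2x - 2/3y^3 + 3/2y^2 + 2/3y - 5/2.
  leading term x: subtract (1/5)·k_3 from 1/2x - 2/3y^3 + 3/2y^2 + 2/3y - 5/2 → -2/3y^3 + 7/6y^2 + 17/12y - 13/6
  leading term y^3: no divisor's leading term divides it; move -2/3y^3 to the remainder.
  leading term y^2: no divisor's leading term divides it; move 7/6y^2 to the remainder.
  leading term y: no divisor's leading term divides it; move 17/12y to the remainder.
  leading term 1: no divisor's leading term divides it; move -13/6 to the remainder.
  remainder -2/3y^3 + 7/6y^2 + 17/12y - 13/6 ≠ 0; add k_4 = -2/3y^3 + 7/6y^2 + 17/12y - 13/6 to the basis.

S(h_1,k_4): leading monomials are coprime, so the S-polynomial reduces to 0 (Buchberger's first criterion).
S(h_2,k_4): lcm = xy^3. S = 9/4xy^2 + 17/8xy - 13/4x - 5/2y^2.
  leading term xy^2: subtract (-9/16y)·h_2 from 9/4xy^2 + 17/8xy - 13/4x - 5/2y^2 → xy - 13/4x - 5/2y^2 + 45/8y
  leading term xy: subtract (-1/4)·h_2 from xy - 13/4x - 5/2y^2 + 45/8y → -15/4x - 5/2y^2 + 45/8y + 5/2
  leading term x: subtract (-3/2)·k_3 from -15/4x - 5/2y^2 + 45/8y + 5/2 → 0
  remainder 0.

S(k_3,k_4): leading monomials are coprime, so the S-polynomial reduces to 0 (Buchberger's first criterion).
Every S-polynomial of the final basis reduces to 0, so we have a Gröbner basis.
Inter-reduce: drop elements whose leading term is divisible by another's, tail-reduce, and make monic.
Reduced Gröbner basis: {x + 2/3y^2 - 3/2y - 2/3, y^3 - 7/4y^2 - 17/8y + 13/4}.

These coincide, so the ideals are equal.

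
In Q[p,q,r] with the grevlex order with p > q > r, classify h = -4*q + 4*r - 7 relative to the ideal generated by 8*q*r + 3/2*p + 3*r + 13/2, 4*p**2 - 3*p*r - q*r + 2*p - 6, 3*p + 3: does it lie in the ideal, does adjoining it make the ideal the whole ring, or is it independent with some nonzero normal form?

Adjoining -4*q + 4*r - 7 makes the ideal the whole ring: the system is inconsistent.

First compute the reduced Gröbner basis of I by Buchberger's algorithm.
f_1 = 8*q*r + 3/2*p + 3*r + 13/2, LT = q*r.
f_2 = 4*p**2 - 3*p*r - q*r + 2*p - 6, LT = p**2.
f_3 = 3*p + 3, LT = p.

S(f_2,f_3): lcm = p**2. S = -3/4*p*r - 1/4*q*r - 1/2*p - 3/2.
  leading term p*r: subtract (-1/4*r)·f_3 from -3/4*p*r - 1/4*q*r - 1/2*p - 3/2 → -1/4*q*r - 1/2*p + 3/4*r - 3/2
  leading term q*r: subtract (-1/32)·f_1 from -1/4*q*r - 1/2*p + 3/4*r - 3/2 → -29/64*p + 27/32*r - 83/64
  leading term p: subtract (-29/192)·f_3 from -29/64*p + 27/32*r - 83/64 → 27/32*r - 27/32
  leading term r: no divisor's leading term divides it; move 27/32*r to the remainder.
  leading term 1: no divisor's leading term divides it; move -27/32 to the remainder.
  remainder 27/32*r - 27/32 ≠ 0; add k_4 = 27/32*r - 27/32 to the basis.

S(f_1,k_4): lcm = q*r. S = 3/16*p + q + 3/8*r + 13/16.
  leading term p: subtract (1/16)·f_3 from 3/16*p + q + 3/8*r + 13/16 → q + 3/8*r + 5/8
  leading term q: no divisor's leading term divides it; move q to the remainder.
  leading term r: subtract (4/9)·k_4 from 3/8*r + 5/8 → 1
  leading term 1: no divisor's leading term divides it; move 1 to the remainder.
  remainder q + 1 ≠ 0; add k_5 = q + 1 to the basis.

The other S-polynomials (S(f_1,f_2), S(f_1,f_3), S(f_2,k_4), S(f_3,k_4), S(f_1,k_5), S(f_2,k_5), S(f_3,k_5), S(k_4,k_5)) all reduce to 0 modulo the current basis, so we have a Gröbner basis.
Inter-reduce: drop elements whose leading term is divisible by another's, tail-reduce, and make monic.
Reduced Gröbner basis: {p + 1, q + 1, r - 1}.
Label its elements g_1 = p + 1, g_2 = q + 1, g_3 = r - 1.

Reduce h = -4*q + 4*r - 7 modulo G:
  leading term q: subtract (-4)·g_2 from -4*q + 4*r - 7 → 4*r - 3
  leading term r: subtract (4)·g_3 from 4*r - 3 → 1
  leading term 1: no divisor's leading term divides it; move 1 to the remainder.
  normal form = 1.
The normal form is nonzero, so h ∉ I. Since h minus its normal form lies in I, I + (h) = I + (n) where n = 1; decide whether this ideal is the whole ring.
Here n = 1 is a nonzero constant, hence a unit: 1 ∈ I + (h), the Gröbner basis of I + (h) is {1}, and the enlarged system has no common solution — adjoining h is inconsistent.

The remainder on division by a Gröbner basis is unique — it is the normal form.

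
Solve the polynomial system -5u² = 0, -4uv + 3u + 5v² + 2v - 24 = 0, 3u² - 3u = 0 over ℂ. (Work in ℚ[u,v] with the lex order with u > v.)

{(0, -12/5), (0, 2)}

Compute a lex Gröbner basis by Buchberger's algorithm.
f_1 = -5u², LT = u².
f_2 = -4uv + 3u + 5v² + 2v - 24, LT = uv.
f_3 = 3u² - 3u, LT = u².

S(f_1,f_2): lcm = u²v. S = ¾u² + 5/4uv² + ½uv - 6u.
  reduce S modulo (f_1, f_2, f_3):
  remainder -315/64u + 25/16v³ + 155/64v² - 217/32v - 69/8 ≠ 0; add h_4 = -315/64u + 25/16v³ + 155/64v² - 217/32v - 69/8 to the basis.

S(f_1,f_3): lcm = u². S = u.
  reduce S modulo (f_1, f_2, f_3, h_4):
  remainder 20/63v³ + 31/63v² - 62/45v - 184/105 ≠ 0; add h_5 = 20/63v³ + 31/63v² - 62/45v - 184/105 to the basis.

S(f_2,f_3): lcm = u²v. S = -¾u² - 5/4uv² + ½uv + 6u.
  reduce S modulo (f_1, f_2, f_3, h_4, h_5):
  remainder 5/4v² + ½v - 6 ≠ 0; add h_6 = 5/4v² + ½v - 6 to the basis.

The other S-polynomials (S(f_1,h_4), S(f_2,h_4), S(f_3,h_4), S(f_1,h_5), S(f_2,h_5), S(f_3,h_5), S(h_4,h_5), S(f_1,h_6), S(f_2,h_6), S(f_3,h_6), S(h_4,h_6), S(h_5,h_6)) all reduce to 0 modulo the current basis, so we have a Gröbner basis.
Inter-reduce: drop elements whose leading term is divisible by another's, tail-reduce, and make monic.
Reduced Gröbner basis: {u, v² + ⅖v - 24/5}.

The lex basis is triangular: the last element involves only v. Solving v² + ⅖v - 24/5 = 0 gives v ∈ {-12/5, 2}; substituting each value into the earlier elements determines the remaining variables.
  v = -12/5: the earlier basis element becomes u = 0, giving u = 0 — point (0, -12/5).
  v = 2: the earlier basis element becomes u = 0, giving u = 0 — point (0, 2).
Zero-dimensionality of the ideal guarantees finitely many solutions over ℂ.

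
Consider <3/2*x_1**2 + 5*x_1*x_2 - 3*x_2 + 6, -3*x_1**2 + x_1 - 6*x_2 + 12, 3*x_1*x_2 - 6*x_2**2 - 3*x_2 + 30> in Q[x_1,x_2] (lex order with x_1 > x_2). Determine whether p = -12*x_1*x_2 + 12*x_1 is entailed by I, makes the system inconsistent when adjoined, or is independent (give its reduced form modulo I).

First compute the reduced Gröbner basis of I by Buchberger's algorithm.
f_1 = 3/2*x_1**2 + 5*x_1*x_2 - 3*x_2 + 6, LT = x_1**2.
f_2 = -3*x_1**2 + x_1 - 6*x_2 + 12, LT = x_1**2.
f_3 = 3*x_1*x_2 - 6*x_2**2 - 3*x_2 + 30, LT = x_1*x_2.

S(f_1,f_2): lcm = x_1**2. S = 10/3*x_1*x_2 + 1/3*x_1 - 4*x_2 + 8.
  leading term x_1*x_2: subtract (10/9)·f_3 from 10/3*x_1*x_2 + 1/3*x_1 - 4*x_2 + 8 → 1/3*x_1 + 20/3*x_2**2 - 2/3*x_2 - 76/3
  leading term x_1: no divisor's leading term divides it; move 1/3*x_1 to the remainder.
  leading term x_2**2: no divisor's leading term divides it; move 20/3*x_2**2 to the remainder.
  leading term x_2: no divisor's leading term divides it; move -2/3*x_2 to the remainder.
  leading term 1: no divisor's leading term divides it; move -76/3 to the remainder.
  remainder 1/3*x_1 + 20/3*x_2**2 - 2/3*x_2 - 76/3 ≠ 0; add h_4 = 1/3*x_1 + 20/3*x_2**2 - 2/3*x_2 - 76/3 to the basis.

S(f_1,f_3): lcm = x_1**2*x_2. S = 16/3*x_1*x_2**2 + x_1*x_2 - 10*x_1 - 2*x_2**2 + 4*x_2.
  leading term x_1*x_2**2: subtract (16/9*x_2)·f_3 from 16/3*x_1*x_2**2 + x_1*x_2 - 10*x_1 - 2*x_2**2 + 4*x_2 → x_1*x_2 - 10*x_1 + 32/3*x_2**3 + 10/3*x_2**2 - 148/3*x_2
  leading term x_1*x_2: subtract (1/3)·f_3 from x_1*x_2 - 10*x_1 + 32/3*x_2**3 + 10/3*x_2**2 - 148/3*x_2 → -10*x_1 + 32/3*x_2**3 + 16/3*x_2**2 - 145/3*x_2 - 10
  leading term x_1: subtract (-30)·h_4 from -10*x_1 + 32/3*x_2**3 + 16/3*x_2**2 - 145/3*x_2 - 10 → 32/3*x_2**3 + 616/3*x_2**2 - 205/3*x_2 - 770
  leading term x_2**3: no divisor's leading term divides it; move 32/3*x_2**3 to the remainder.
  leading term x_2**2: no divisor's leading term divides it; move 616/3*x_2**2 to the remainder.
  leading term x_2: no divisor's leading term divides it; move -205/3*x_2 to the remainder.
  leading term 1: no divisor's leading term divides it; move -770 to the remainder.
  remainder 32/3*x_2**3 + 616/3*x_2**2 - 205/3*x_2 - 770 ≠ 0; add h_5 = 32/3*x_2**3 + 616/3*x_2**2 - 205/3*x_2 - 770 to the basis.

S(f_2,f_3): lcm = x_1**2*x_2. S = 2*x_1*x_2**2 + 2/3*x_1*x_2 - 10*x_1 + 2*x_2**2 - 4*x_2.
  leading term x_1*x_2**2: subtract (2/3*x_2)·f_3 from 2*x_1*x_2**2 + 2/3*x_1*x_2 - 10*x_1 + 2*x_2**2 - 4*x_2 → 2/3*x_1*x_2 - 10*x_1 + 4*x_2**3 + 4*x_2**2 - 24*x_2
  leading term x_1*x_2: subtract (2/9)·f_3 from 2/3*x_1*x_2 - 10*x_1 + 4*x_2**3 + 4*x_2**2 - 24*x_2 → -10*x_1 + 4*x_2**3 + 16/3*x_2**2 - 70/3*x_2 - 20/3
  leading term x_1: subtract (-30)·h_4 from -10*x_1 + 4*x_2**3 + 16/3*x_2**2 - 70/3*x_2 - 20/3 → 4*x_2**3 + 616/3*x_2**2 - 130/3*x_2 - 2300/3
  leading term x_2**3: subtract (3/8)·h_5 from 4*x_2**3 + 616/3*x_2**2 - 130/3*x_2 - 2300/3 → 385/3*x_2**2 - 425/24*x_2 - 5735/12
  leading term x_2**2: no divisor's leading term divides it; move 385/3*x_2**2 to the remainder.
  leading term x_2: no divisor's leading term divides it; move -425/24*x_2 to the remainder.
  leading term 1: no divisor's leading term divides it; move -5735/12 to the remainder.
  remainder 385/3*x_2**2 - 425/24*x_2 - 5735/12 ≠ 0; add h_6 = 385/3*x_2**2 - 425/24*x_2 - 5735/12 to the basis.

S(f_1,h_4): lcm = x_1**2. S = -20*x_1*x_2**2 + 16/3*x_1*x_2 + 76*x_1 - 2*x_2 + 4.
  leading term x_1*x_2**2: subtract (-20/3*x_2)·f_3 from -20*x_1*x_2**2 + 16/3*x_1*x_2 + 76*x_1 - 2*x_2 + 4 → 16/3*x_1*x_2 + 76*x_1 - 40*x_2**3 - 20*x_2**2 + 198*x_2 + 4
  leading term x_1*x_2: subtract (16/9)·f_3 from 16/3*x_1*x_2 + 76*x_1 - 40*x_2**3 - 20*x_2**2 + 198*x_2 + 4 → 76*x_1 - 40*x_2**3 - 28/3*x_2**2 + 610/3*x_2 - 148/3
  leading term x_1: subtract (228)·h_4 from 76*x_1 - 40*x_2**3 - 28/3*x_2**2 + 610/3*x_2 - 148/3 → -40*x_2**3 - 4588/3*x_2**2 + 1066/3*x_2 + 17180/3
  leading term x_2**3: subtract (-15/4)·h_5 from -40*x_2**3 - 4588/3*x_2**2 + 1066/3*x_2 + 17180/3 → -2278/3*x_2**2 + 1189/12*x_2 + 17035/6
  leading term x_2**2: subtract (-2278/385)·h_6 from -2278/3*x_2**2 + 1189/12*x_2 + 17035/6 → -877/154*x_2 + 877/77
  leading term x_2: no divisor's leading term divides it; move -877/154*x_2 to the remainder.
  leading term 1: no divisor's leading term divides it; move 877/77 to the remainder.
  remainder -877/154*x_2 + 877/77 ≠ 0; add h_7 = -877/154*x_2 + 877/77 to the basis.

The other S-polynomials (S(f_2,h_4), S(f_3,h_4), S(f_1,h_5), S(f_2,h_5), S(f_3,h_5), S(h_4,h_5), S(f_1,h_6), S(f_2,h_6), S(f_3,h_6), S(h_4,h_6), S(h_5,h_6), S(f_1,h_7), S(f_2,h_7), S(f_3,h_7), S(h_4,h_7), S(h_5,h_7), S(h_6,h_7)) all reduce to 0 modulo the current basis, so we have a Gröbner basis.
Inter-reduce: drop elements whose leading term is divisible by another's, tail-reduce, and make monic.
Reduced Gröbner basis: {x_1, x_2 - 2}.
Label its elements g_1 = x_1, g_2 = x_2 - 2.

Reduce p = -12*x_1*x_2 + 12*x_1 modulo G:
  leading term x_1*x_2: subtract (-12*x_2)·g_1 from -12*x_1*x_2 + 12*x_1 → 12*x_1
  leading term x_1: subtract (12)·g_1 from 12*x_1 → 0
  normal form = 0.
Since the normal form is 0, p ∈ I.

The remainder on division by a Gröbner basis is unique — it is the normal form.

-12*x_1*x_2 + 12*x_1 lies in I (it reduces to 0).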